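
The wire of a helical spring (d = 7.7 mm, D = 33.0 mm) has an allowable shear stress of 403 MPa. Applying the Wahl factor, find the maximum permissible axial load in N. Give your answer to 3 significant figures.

C = D/d = 33.0/7.7 = 4.2857
K_W = (4C−1)/(4C−4) + 0.615/C = 16.143/13.143 + 0.1435 = 1.3718
τ_max = K·8FD/(πd³) → F_max = τ_allow·πd³/(8DK)
F_max = 403·π·7.7³/(8·33.0·1.3718) = 5.78e+05/362.14 = 1596 N

1600 N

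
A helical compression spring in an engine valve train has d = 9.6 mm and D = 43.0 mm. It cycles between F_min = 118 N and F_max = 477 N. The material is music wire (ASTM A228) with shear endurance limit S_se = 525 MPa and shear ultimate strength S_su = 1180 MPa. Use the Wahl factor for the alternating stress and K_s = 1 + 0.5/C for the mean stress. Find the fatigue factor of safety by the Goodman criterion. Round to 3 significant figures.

C = D/d = 43.0/9.6 = 4.4792; K_W = (4C−1)/(4C−4)+0.615/C = 1.3529; K_s = 1+0.5/C = 1.1116
F_a = (F_max−F_min)/2 = 179.5 N; F_m = (F_max+F_min)/2 = 297.5 N
τ_a = K_W·8F_aD/(πd³) = 1.3529 × 22.216 = 30.055 MPa
τ_m = K_s·8F_mD/(πd³) = 1.1116 × 36.82 = 40.93 MPa
Goodman: 1/n_f = τ_a/S_se + τ_m/S_su = 30.055/525 + 40.93/1180 = 0.05725 + 0.03469 = 0.091934
n_f = 1/0.091934 = 10.88

10.9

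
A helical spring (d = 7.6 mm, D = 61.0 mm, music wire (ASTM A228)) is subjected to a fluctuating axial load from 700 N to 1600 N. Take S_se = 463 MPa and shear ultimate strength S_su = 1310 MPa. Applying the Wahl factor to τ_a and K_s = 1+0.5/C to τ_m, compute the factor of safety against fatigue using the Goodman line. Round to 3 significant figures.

1.36

C = D/d = 61.0/7.6 = 8.0263; K_W = (4C−1)/(4C−4)+0.615/C = 1.1834; K_s = 1+0.5/C = 1.0623
F_a = (F_max−F_min)/2 = 450 N; F_m = (F_max+F_min)/2 = 1150 N
τ_a = K_W·8F_aD/(πd³) = 1.1834 × 159.24 = 188.43 MPa
τ_m = K_s·8F_mD/(πd³) = 1.0623 × 406.94 = 432.29 MPa
Goodman: 1/n_f = τ_a/S_se + τ_m/S_su = 188.43/463 + 432.29/1310 = 0.40699 + 0.32999 = 0.73698
n_f = 1/0.73698 = 1.357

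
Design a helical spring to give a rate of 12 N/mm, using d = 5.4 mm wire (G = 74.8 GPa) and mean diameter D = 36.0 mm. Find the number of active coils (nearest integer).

14

N_a = Gd⁴/(8D³k) = (74.8×10³ × 5.4⁴)/(8 × 36.0³ × 12)
    = 6.36029e+07 / 4.47898e+06 = 14.2 → 14 coils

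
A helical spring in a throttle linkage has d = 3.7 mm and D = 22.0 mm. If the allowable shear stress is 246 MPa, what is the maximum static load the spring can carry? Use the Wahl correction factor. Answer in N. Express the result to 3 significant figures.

177 N

C = D/d = 22.0/3.7 = 5.9459
K_W = (4C−1)/(4C−4) + 0.615/C = 22.784/19.784 + 0.1034 = 1.2551
τ_max = K·8FD/(πd³) → F_max = τ_allow·πd³/(8DK)
F_max = 246·π·3.7³/(8·22.0·1.2551) = 39146/220.89 = 177.22 N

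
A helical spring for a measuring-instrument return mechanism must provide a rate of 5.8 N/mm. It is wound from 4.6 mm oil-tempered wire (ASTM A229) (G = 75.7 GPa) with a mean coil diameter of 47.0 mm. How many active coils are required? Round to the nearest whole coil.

7

N_a = Gd⁴/(8D³k) = (75.7×10³ × 4.6⁴)/(8 × 47.0³ × 5.8)
    = 3.38943e+07 / 4.81739e+06 = 7.036 → 7 coils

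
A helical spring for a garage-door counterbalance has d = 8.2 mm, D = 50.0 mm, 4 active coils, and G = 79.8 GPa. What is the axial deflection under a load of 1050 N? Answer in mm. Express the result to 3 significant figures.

11.6 mm

k = Gd⁴/(8D³N_a) = (79.8×10³)(8.2⁴)/(8·50.0³·4) = 90.198 N/mm
δ = F/k = 1050 / 90.198 = 11.641 mm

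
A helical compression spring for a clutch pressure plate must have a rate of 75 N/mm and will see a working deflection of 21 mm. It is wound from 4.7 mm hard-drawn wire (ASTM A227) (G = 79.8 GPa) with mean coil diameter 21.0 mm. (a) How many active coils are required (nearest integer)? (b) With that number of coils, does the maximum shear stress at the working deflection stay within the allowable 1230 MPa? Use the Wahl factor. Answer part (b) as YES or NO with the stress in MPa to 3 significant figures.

(a) 7 coils; (b) YES, τ_max = 1100 MPa

N_a = Gd⁴/(8D³k) = (79.8×10³)(4.7⁴)/(8·21.0³·75) = 7.008 → N_a = 7
Actual rate k = Gd⁴/(8D³·7) = 75.084 N/mm
Working load F = kδ = 75.084·21 = 1576.8 N
C = 21.0/4.7 = 4.4681; K_W = (4C−1)/(4C−4)+0.615/C = 1.3539
τ_max = K_W·8FD/(πd³) = 1.3539·812.14 = 1099.6 MPa
τ_max ≤ 1230 MPa → acceptable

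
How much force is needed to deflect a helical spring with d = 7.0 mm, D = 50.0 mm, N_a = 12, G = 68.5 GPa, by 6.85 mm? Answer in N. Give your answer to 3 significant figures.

k = Gd⁴/(8D³N_a) = (68.5×10³)(7.0⁴)/(8·50.0³·12) = 13.706 N/mm
F = k·δ = 13.706 × 6.85 = 93.884 N

93.9 N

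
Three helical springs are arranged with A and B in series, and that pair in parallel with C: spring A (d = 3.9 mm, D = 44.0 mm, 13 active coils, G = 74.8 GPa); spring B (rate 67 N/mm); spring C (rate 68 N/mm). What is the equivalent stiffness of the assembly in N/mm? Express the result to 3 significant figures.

k_A = Gd⁴/(8D³N_a) = (74.8×10³)(3.9⁴)/(8·44.0³·13) = 1.9533 N/mm
Springs A,B series: k_AB = 1/(1/1.9533+1/67) = 1.898 N/mm; parallel with C: k_eq = 1.898+68 = 69.898 N/mm

69.9 N/mm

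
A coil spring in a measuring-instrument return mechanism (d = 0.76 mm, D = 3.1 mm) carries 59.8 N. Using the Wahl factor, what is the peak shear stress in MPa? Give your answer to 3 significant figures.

Spring index C = D/d = 3.1/0.76 = 4.0789
K_W = (4C−1)/(4C−4) + 0.615/C = 15.316/12.316 + 0.1508 = 1.3944
τ₀ = 8FD/(πd³) = 8·59.8·3.1/(π·0.76³) = 1483.04/1.3791 = 1075.4 MPa
τ_max = K·τ₀ = 1.3944 × 1075.4 = 1499.5 MPa

1500 MPa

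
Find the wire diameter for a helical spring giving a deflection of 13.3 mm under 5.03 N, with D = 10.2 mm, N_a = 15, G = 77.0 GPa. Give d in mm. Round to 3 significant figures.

0.889 mm

Required rate k = F/δ = 5.03/13.3 = 0.3782 N/mm
d = (8D³N_a·k / G)^(1/4) = (8·10.2³·15·0.3782 / (77.0×10³))^0.25
  = (0.62547)^0.25 = 0.8893 mm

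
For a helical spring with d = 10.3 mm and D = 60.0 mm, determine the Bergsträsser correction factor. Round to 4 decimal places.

C = D/d = 60.0/10.3 = 5.8252
K_B = (4C+2)/(4C−3) = 25.301/20.301 = 1.2463

1.2463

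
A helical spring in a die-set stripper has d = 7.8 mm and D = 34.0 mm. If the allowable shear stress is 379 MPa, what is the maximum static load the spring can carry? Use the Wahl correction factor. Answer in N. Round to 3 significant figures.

C = D/d = 34.0/7.8 = 4.3590
K_W = (4C−1)/(4C−4) + 0.615/C = 16.436/13.436 + 0.1411 = 1.3644
τ_max = K·8FD/(πd³) → F_max = τ_allow·πd³/(8DK)
F_max = 379·π·7.8³/(8·34.0·1.3644) = 5.6503e+05/371.11 = 1522.6 N

1520 N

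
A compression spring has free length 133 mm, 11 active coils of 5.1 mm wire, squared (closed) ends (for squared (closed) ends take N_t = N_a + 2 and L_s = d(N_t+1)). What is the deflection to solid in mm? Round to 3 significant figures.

N_t = 13; L_s = 5.1·14 = 71.4 mm
δ_solid = L₀ − L_s = 133 − 71.4 = 61.6 mm

61.6 mm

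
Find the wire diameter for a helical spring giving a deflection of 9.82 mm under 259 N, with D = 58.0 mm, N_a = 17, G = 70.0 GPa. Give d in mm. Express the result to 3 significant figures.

10.0 mm

Required rate k = F/δ = 259/9.82 = 26.375 N/mm
d = (8D³N_a·k / G)^(1/4) = (8·58.0³·17·26.375 / (70.0×10³))^0.25
  = (9998)^0.25 = 9.9995 mm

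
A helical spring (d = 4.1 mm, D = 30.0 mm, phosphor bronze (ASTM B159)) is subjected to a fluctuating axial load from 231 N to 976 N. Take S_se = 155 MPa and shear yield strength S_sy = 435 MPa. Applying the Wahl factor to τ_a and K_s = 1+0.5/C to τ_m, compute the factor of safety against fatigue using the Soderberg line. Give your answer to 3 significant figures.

C = D/d = 30.0/4.1 = 7.3171; K_W = (4C−1)/(4C−4)+0.615/C = 1.2028; K_s = 1+0.5/C = 1.0683
F_a = (F_max−F_min)/2 = 372.5 N; F_m = (F_max+F_min)/2 = 603.5 N
τ_a = K_W·8F_aD/(πd³) = 1.2028 × 412.89 = 496.62 MPa
τ_m = K_s·8F_mD/(πd³) = 1.0683 × 668.94 = 714.65 MPa
Soderberg: 1/n_f = τ_a/S_se + τ_m/S_sy = 496.62/155 + 714.65/435 = 3.20397 + 1.64288 = 4.8469
n_f = 1/4.8469 = 0.2063

0.206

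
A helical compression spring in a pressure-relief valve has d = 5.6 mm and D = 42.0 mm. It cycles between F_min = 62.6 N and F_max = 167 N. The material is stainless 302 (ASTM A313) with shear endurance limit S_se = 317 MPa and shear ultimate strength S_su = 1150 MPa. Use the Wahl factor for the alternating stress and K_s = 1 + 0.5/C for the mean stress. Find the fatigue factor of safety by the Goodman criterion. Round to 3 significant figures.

5.41

C = D/d = 42.0/5.6 = 7.5000; K_W = (4C−1)/(4C−4)+0.615/C = 1.1974; K_s = 1+0.5/C = 1.0667
F_a = (F_max−F_min)/2 = 52.2 N; F_m = (F_max+F_min)/2 = 114.8 N
τ_a = K_W·8F_aD/(πd³) = 1.1974 × 31.79 = 38.065 MPa
τ_m = K_s·8F_mD/(πd³) = 1.0667 × 69.914 = 74.575 MPa
Goodman: 1/n_f = τ_a/S_se + τ_m/S_su = 38.065/317 + 74.575/1150 = 0.12008 + 0.06485 = 0.18493
n_f = 1/0.18493 = 5.408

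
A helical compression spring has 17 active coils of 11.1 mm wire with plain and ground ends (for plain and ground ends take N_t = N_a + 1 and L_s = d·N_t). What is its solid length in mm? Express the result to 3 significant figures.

200 mm

plain and ground ends: N_t = N_a + 1 = 17 + 1 = 18
L_s = d·N_t = 11.1 × 18 = 199.8 mm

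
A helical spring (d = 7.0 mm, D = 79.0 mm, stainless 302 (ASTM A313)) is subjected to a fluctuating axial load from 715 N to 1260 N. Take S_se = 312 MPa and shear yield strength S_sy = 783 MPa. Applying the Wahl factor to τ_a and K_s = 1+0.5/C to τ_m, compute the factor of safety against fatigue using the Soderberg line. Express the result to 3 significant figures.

C = D/d = 79.0/7.0 = 11.2857; K_W = (4C−1)/(4C−4)+0.615/C = 1.1274; K_s = 1+0.5/C = 1.0443
F_a = (F_max−F_min)/2 = 272.5 N; F_m = (F_max+F_min)/2 = 987.5 N
τ_a = K_W·8F_aD/(πd³) = 1.1274 × 159.82 = 180.19 MPa
τ_m = K_s·8F_mD/(πd³) = 1.0443 × 579.18 = 604.84 MPa
Soderberg: 1/n_f = τ_a/S_se + τ_m/S_sy = 180.19/312 + 604.84/783 = 0.57752 + 0.77246 = 1.35
n_f = 1/1.35 = 0.7408

0.741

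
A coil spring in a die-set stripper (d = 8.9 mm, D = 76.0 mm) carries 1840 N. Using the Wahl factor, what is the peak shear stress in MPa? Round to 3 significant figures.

592 MPa

Spring index C = D/d = 76.0/8.9 = 8.5393
K_W = (4C−1)/(4C−4) + 0.615/C = 33.157/30.157 + 0.0720 = 1.1715
τ₀ = 8FD/(πd³) = 8·1840·76.0/(π·8.9³) = 1.11872e+06/2214.7 = 505.13 MPa
τ_max = K·τ₀ = 1.1715 × 505.13 = 591.76 MPa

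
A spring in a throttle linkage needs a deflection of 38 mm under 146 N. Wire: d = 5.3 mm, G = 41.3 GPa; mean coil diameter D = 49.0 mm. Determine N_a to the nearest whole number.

Required rate k = F/δ = 146/38 = 3.8421 N/mm
N_a = Gd⁴/(8D³k) = (41.3×10³ × 5.3⁴)/(8 × 49.0³ × 3.8421)
    = 3.25877e+07 / 3.61616e+06 = 9.012 → 9 coils

9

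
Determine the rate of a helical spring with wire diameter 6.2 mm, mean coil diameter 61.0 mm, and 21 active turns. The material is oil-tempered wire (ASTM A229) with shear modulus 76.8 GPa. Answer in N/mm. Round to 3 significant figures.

2.98 N/mm

k = Gd⁴/(8D³N_a) = (76.8×10³ × 6.2⁴) / (8 × 61.0³ × 21)
  = 1.13482e+08 / 3.81328e+07 = 2.976 N/mm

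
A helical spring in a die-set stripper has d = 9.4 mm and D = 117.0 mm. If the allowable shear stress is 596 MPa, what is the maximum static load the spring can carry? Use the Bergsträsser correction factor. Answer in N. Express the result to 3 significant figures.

1500 N

C = D/d = 117.0/9.4 = 12.4468
K_B = (4C+2)/(4C−3) = 51.787/46.787 = 1.1069
τ_max = K·8FD/(πd³) → F_max = τ_allow·πd³/(8DK)
F_max = 596·π·9.4³/(8·117.0·1.1069) = 1.5552e+06/1036 = 1501.1 N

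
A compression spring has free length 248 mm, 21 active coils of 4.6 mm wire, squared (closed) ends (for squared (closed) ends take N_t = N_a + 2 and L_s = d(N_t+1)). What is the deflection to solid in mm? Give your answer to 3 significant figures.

N_t = 23; L_s = 4.6·24 = 110.4 mm
δ_solid = L₀ − L_s = 248 − 110.4 = 137.6 mm

138 mm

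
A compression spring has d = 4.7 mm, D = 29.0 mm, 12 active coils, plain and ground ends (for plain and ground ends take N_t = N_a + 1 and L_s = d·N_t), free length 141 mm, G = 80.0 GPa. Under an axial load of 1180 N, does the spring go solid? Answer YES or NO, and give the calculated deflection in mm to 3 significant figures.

k = Gd⁴/(8D³N_a) = (80.0×10³)(4.7⁴)/(8·29.0³·12) = 16.673 N/mm
N_t = 13; L_s = 4.7·13 = 61.1 mm; δ_solid = L₀ − L_s = 141 − 61.1 = 79.9 mm
δ = F/k = 1180/16.673 = 70.773 mm
δ < δ_solid → spring does not go solid

NO, δ = 70.8 mm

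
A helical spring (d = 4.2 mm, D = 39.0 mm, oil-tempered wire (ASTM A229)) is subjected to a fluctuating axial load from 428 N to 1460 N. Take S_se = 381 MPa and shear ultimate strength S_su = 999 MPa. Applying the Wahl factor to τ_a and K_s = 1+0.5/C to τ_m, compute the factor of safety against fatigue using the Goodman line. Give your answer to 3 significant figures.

0.291

C = D/d = 39.0/4.2 = 9.2857; K_W = (4C−1)/(4C−4)+0.615/C = 1.1567; K_s = 1+0.5/C = 1.0538
F_a = (F_max−F_min)/2 = 516 N; F_m = (F_max+F_min)/2 = 944 N
τ_a = K_W·8F_aD/(πd³) = 1.1567 × 691.68 = 800.1 MPa
τ_m = K_s·8F_mD/(πd³) = 1.0538 × 1265.4 = 1333.5 MPa
Goodman: 1/n_f = τ_a/S_se + τ_m/S_su = 800.1/381 + 1333.5/999 = 2.10001 + 1.33487 = 3.4349
n_f = 1/3.4349 = 0.2911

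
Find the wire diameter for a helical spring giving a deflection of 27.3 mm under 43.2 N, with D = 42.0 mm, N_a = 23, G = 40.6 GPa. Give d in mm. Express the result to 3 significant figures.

Required rate k = F/δ = 43.2/27.3 = 1.5824 N/mm
d = (8D³N_a·k / G)^(1/4) = (8·42.0³·23·1.5824 / (40.6×10³))^0.25
  = (531.33)^0.25 = 4.8011 mm

4.80 mm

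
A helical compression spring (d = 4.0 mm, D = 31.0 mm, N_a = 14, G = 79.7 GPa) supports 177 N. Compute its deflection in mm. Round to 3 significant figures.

28.9 mm

k = Gd⁴/(8D³N_a) = (79.7×10³)(4.0⁴)/(8·31.0³·14) = 6.115 N/mm
δ = F/k = 177 / 6.115 = 28.945 mm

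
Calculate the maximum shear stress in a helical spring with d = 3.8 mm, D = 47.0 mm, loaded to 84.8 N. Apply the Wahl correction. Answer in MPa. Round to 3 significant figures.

Spring index C = D/d = 47.0/3.8 = 12.3684
K_W = (4C−1)/(4C−4) + 0.615/C = 48.474/45.474 + 0.0497 = 1.1157
τ₀ = 8FD/(πd³) = 8·84.8·47.0/(π·3.8³) = 31884.8/172.39 = 184.96 MPa
τ_max = K·τ₀ = 1.1157 × 184.96 = 206.36 MPa

206 MPa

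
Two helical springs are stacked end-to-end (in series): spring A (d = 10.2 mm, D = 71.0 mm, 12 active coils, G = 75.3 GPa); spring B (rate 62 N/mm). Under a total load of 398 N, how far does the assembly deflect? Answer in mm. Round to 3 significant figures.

k_A = Gd⁴/(8D³N_a) = (75.3×10³)(10.2⁴)/(8·71.0³·12) = 23.722 N/mm
Series: 1/k_eq = 1/23.722 + 1/62 = 0.058284; k_eq = 17.157 N/mm
δ = F/k_eq = 398/17.157 = 23.197 mm

23.2 mm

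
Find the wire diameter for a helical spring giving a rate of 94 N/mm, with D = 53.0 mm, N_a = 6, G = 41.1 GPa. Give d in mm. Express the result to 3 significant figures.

11.3 mm

d = (8D³N_a·k / G)^(1/4) = (8·53.0³·6·94 / (41.1×10³))^0.25
  = (16344)^0.25 = 11.3068 mm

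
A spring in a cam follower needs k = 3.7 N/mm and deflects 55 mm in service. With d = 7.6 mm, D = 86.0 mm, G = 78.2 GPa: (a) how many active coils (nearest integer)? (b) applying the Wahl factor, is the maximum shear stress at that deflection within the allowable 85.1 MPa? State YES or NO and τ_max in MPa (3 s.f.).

(a) 14 coils; (b) NO, τ_max = 113 MPa

N_a = Gd⁴/(8D³k) = (78.2×10³)(7.6⁴)/(8·86.0³·3.7) = 13.86 → N_a = 14
Actual rate k = Gd⁴/(8D³·14) = 3.6622 N/mm
Working load F = kδ = 3.6622·55 = 201.42 N
C = 86.0/7.6 = 11.3158; K_W = (4C−1)/(4C−4)+0.615/C = 1.1271
τ_max = K_W·8FD/(πd³) = 1.1271·100.49 = 113.25 MPa
τ_max > 85.1 MPa → exceeds allowable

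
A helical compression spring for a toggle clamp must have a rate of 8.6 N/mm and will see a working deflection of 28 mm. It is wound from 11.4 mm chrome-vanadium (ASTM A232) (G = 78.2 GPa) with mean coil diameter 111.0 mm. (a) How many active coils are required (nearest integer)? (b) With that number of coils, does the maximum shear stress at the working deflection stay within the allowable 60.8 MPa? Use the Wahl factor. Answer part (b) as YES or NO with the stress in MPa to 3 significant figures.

(a) 14 coils; (b) YES, τ_max = 52.9 MPa

N_a = Gd⁴/(8D³k) = (78.2×10³)(11.4⁴)/(8·111.0³·8.6) = 14.04 → N_a = 14
Actual rate k = Gd⁴/(8D³·14) = 8.6226 N/mm
Working load F = kδ = 8.6226·28 = 241.43 N
C = 111.0/11.4 = 9.7368; K_W = (4C−1)/(4C−4)+0.615/C = 1.1490
τ_max = K_W·8FD/(πd³) = 1.1490·46.062 = 52.926 MPa
τ_max ≤ 60.8 MPa → acceptable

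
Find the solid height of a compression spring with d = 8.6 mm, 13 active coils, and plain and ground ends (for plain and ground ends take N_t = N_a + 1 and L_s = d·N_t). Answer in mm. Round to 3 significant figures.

120 mm

plain and ground ends: N_t = N_a + 1 = 13 + 1 = 14
L_s = d·N_t = 8.6 × 14 = 120.4 mm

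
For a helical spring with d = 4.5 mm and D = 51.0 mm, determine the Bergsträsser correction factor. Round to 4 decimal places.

C = D/d = 51.0/4.5 = 11.3333
K_B = (4C+2)/(4C−3) = 47.333/42.333 = 1.1181

1.1181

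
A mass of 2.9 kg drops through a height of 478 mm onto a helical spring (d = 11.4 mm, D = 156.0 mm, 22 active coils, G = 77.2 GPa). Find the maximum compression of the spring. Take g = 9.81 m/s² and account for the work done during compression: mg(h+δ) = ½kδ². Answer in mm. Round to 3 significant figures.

134 mm

k = Gd⁴/(8D³N_a) = (77.2×10³)(11.4⁴)/(8·156.0³·22) = 1.9514 N/mm
W = mg = 2.9 × 9.81 = 28.449 N
½kδ² − Wδ − Wh = 0 → δ = (W + √(W² + 2kWh))/k
δ = (28.449 + √(809.35 + 53073.2))/1.9514 = (28.449 + 232.13)/1.9514 = 133.53 mm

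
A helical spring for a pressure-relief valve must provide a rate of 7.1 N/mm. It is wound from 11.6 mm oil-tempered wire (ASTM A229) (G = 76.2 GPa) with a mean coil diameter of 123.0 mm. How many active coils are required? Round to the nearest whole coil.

N_a = Gd⁴/(8D³k) = (76.2×10³ × 11.6⁴)/(8 × 123.0³ × 7.1)
    = 1.37971e+09 / 1.05697e+08 = 13.05 → 13 coils

13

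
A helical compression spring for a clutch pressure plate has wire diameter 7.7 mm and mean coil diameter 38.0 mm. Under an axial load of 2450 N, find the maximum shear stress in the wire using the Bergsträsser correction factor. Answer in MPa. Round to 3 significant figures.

674 MPa

Spring index C = D/d = 38.0/7.7 = 4.9351
K_B = (4C+2)/(4C−3) = 21.740/16.740 = 1.2987
τ₀ = 8FD/(πd³) = 8·2450·38.0/(π·7.7³) = 744800/1434.2 = 519.3 MPa
τ_max = K·τ₀ = 1.2987 × 519.3 = 674.4 MPa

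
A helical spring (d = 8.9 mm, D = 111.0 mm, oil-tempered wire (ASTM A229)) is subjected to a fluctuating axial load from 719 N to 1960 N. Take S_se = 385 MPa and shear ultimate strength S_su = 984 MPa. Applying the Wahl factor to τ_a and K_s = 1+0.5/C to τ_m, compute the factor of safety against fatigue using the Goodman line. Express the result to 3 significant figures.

0.776

C = D/d = 111.0/8.9 = 12.4719; K_W = (4C−1)/(4C−4)+0.615/C = 1.1147; K_s = 1+0.5/C = 1.0401
F_a = (F_max−F_min)/2 = 620.5 N; F_m = (F_max+F_min)/2 = 1339.5 N
τ_a = K_W·8F_aD/(πd³) = 1.1147 × 248.79 = 277.32 MPa
τ_m = K_s·8F_mD/(πd³) = 1.0401 × 537.08 = 558.61 MPa
Goodman: 1/n_f = τ_a/S_se + τ_m/S_su = 277.32/385 + 558.61/984 = 0.72032 + 0.56769 = 1.288
n_f = 1/1.288 = 0.7764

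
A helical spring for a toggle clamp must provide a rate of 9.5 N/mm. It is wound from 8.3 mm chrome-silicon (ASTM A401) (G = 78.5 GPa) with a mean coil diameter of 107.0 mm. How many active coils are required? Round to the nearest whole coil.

N_a = Gd⁴/(8D³k) = (78.5×10³ × 8.3⁴)/(8 × 107.0³ × 9.5)
    = 3.72548e+08 / 9.31033e+07 = 4.001 → 4 coils

4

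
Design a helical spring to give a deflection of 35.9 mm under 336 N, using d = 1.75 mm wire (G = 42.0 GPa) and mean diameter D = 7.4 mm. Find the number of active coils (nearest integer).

Required rate k = F/δ = 336/35.9 = 9.3593 N/mm
N_a = Gd⁴/(8D³k) = (42.0×10³ × 1.75⁴)/(8 × 7.4³ × 9.3593)
    = 393914 / 30341 = 12.98 → 13 coils

13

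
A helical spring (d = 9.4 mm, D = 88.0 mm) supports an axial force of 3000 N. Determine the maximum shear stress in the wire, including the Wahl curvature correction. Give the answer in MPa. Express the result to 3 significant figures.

Spring index C = D/d = 88.0/9.4 = 9.3617
K_W = (4C−1)/(4C−4) + 0.615/C = 36.447/33.447 + 0.0657 = 1.1554
τ₀ = 8FD/(πd³) = 8·3000·88.0/(π·9.4³) = 2.112e+06/2609.4 = 809.39 MPa
τ_max = K·τ₀ = 1.1554 × 809.39 = 935.17 MPa

935 MPa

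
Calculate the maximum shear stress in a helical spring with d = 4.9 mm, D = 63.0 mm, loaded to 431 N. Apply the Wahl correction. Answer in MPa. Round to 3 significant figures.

653 MPa

Spring index C = D/d = 63.0/4.9 = 12.8571
K_W = (4C−1)/(4C−4) + 0.615/C = 50.429/47.429 + 0.0478 = 1.1111
τ₀ = 8FD/(πd³) = 8·431·63.0/(π·4.9³) = 217224/369.61 = 587.72 MPa
τ_max = K·τ₀ = 1.1111 × 587.72 = 653.01 MPa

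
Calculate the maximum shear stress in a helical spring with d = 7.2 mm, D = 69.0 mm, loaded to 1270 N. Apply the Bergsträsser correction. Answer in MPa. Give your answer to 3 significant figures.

682 MPa

Spring index C = D/d = 69.0/7.2 = 9.5833
K_B = (4C+2)/(4C−3) = 40.333/35.333 = 1.1415
τ₀ = 8FD/(πd³) = 8·1270·69.0/(π·7.2³) = 701040/1172.6 = 597.85 MPa
τ_max = K·τ₀ = 1.1415 × 597.85 = 682.46 MPa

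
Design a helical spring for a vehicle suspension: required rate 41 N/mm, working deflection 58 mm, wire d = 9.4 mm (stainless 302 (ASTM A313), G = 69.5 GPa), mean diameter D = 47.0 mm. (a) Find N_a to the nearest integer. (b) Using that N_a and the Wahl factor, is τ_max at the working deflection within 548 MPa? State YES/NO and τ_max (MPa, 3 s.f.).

N_a = Gd⁴/(8D³k) = (69.5×10³)(9.4⁴)/(8·47.0³·41) = 15.93 → N_a = 16
Actual rate k = Gd⁴/(8D³·16) = 40.831 N/mm
Working load F = kδ = 40.831·58 = 2368.2 N
C = 47.0/9.4 = 5.0000; K_W = (4C−1)/(4C−4)+0.615/C = 1.3105
τ_max = K_W·8FD/(πd³) = 1.3105·341.25 = 447.21 MPa
τ_max ≤ 548 MPa → acceptable

(a) 16 coils; (b) YES, τ_max = 447 MPa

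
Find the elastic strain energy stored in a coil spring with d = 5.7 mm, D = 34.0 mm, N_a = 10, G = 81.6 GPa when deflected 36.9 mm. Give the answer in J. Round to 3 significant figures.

18.7 J

k = Gd⁴/(8D³N_a) = (81.6×10³)(5.7⁴)/(8·34.0³·10) = 27.394 N/mm
U = ½kδ² = 0.5 × 27.394 × 36.9² = 18650 N·mm = 18.65 J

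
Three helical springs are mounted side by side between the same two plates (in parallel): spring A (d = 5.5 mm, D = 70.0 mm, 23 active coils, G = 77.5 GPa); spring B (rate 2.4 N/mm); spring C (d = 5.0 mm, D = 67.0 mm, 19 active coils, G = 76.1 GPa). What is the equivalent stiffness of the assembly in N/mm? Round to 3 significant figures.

k_A = Gd⁴/(8D³N_a) = (77.5×10³)(5.5⁴)/(8·70.0³·23) = 1.1237 N/mm
k_C = Gd⁴/(8D³N_a) = (76.1×10³)(5.0⁴)/(8·67.0³·19) = 1.0404 N/mm
Parallel: k_eq = 1.1237 + 2.4 + 1.0404 = 4.5641 N/mm

4.56 N/mm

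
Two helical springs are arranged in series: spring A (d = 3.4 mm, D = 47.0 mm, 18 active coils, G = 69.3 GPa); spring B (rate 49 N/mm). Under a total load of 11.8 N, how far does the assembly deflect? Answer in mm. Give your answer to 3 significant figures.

k_A = Gd⁴/(8D³N_a) = (69.3×10³)(3.4⁴)/(8·47.0³·18) = 0.61943 N/mm
Series: 1/k_eq = 1/0.61943 + 1/49 = 1.6348; k_eq = 0.6117 N/mm
δ = F/k_eq = 11.8/0.6117 = 19.291 mm

19.3 mm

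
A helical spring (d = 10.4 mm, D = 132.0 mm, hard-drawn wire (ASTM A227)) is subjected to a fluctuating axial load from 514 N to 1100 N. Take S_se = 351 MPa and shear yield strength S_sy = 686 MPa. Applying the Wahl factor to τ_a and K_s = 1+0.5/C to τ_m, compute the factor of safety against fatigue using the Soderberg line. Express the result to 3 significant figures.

1.56

C = D/d = 132.0/10.4 = 12.6923; K_W = (4C−1)/(4C−4)+0.615/C = 1.1126; K_s = 1+0.5/C = 1.0394
F_a = (F_max−F_min)/2 = 293 N; F_m = (F_max+F_min)/2 = 807 N
τ_a = K_W·8F_aD/(πd³) = 1.1126 × 87.555 = 97.414 MPa
τ_m = K_s·8F_mD/(πd³) = 1.0394 × 241.15 = 250.65 MPa
Soderberg: 1/n_f = τ_a/S_se + τ_m/S_sy = 97.414/351 + 250.65/686 = 0.27753 + 0.36538 = 0.64291
n_f = 1/0.64291 = 1.555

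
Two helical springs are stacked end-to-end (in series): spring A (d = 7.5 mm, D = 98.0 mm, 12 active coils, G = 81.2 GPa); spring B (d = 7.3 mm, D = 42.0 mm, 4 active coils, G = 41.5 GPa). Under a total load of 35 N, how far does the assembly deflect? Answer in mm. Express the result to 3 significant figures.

k_A = Gd⁴/(8D³N_a) = (81.2×10³)(7.5⁴)/(8·98.0³·12) = 2.8435 N/mm
k_B = Gd⁴/(8D³N_a) = (41.5×10³)(7.3⁴)/(8·42.0³·4) = 49.71 N/mm
Series: 1/k_eq = 1/2.8435 + 1/49.71 = 0.3718; k_eq = 2.6896 N/mm
δ = F/k_eq = 35/2.6896 = 13.013 mm

13.0 mm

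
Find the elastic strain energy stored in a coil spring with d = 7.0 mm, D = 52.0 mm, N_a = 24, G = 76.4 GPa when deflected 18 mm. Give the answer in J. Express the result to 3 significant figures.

1.10 J

k = Gd⁴/(8D³N_a) = (76.4×10³)(7.0⁴)/(8·52.0³·24) = 6.7948 N/mm
U = ½kδ² = 0.5 × 6.7948 × 18² = 1100.8 N·mm = 1.1008 J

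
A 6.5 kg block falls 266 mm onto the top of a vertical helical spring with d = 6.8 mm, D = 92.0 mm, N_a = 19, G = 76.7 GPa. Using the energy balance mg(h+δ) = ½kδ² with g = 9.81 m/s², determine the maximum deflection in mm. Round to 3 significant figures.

209 mm

k = Gd⁴/(8D³N_a) = (76.7×10³)(6.8⁴)/(8·92.0³·19) = 1.3856 N/mm
W = mg = 6.5 × 9.81 = 63.765 N
½kδ² − Wδ − Wh = 0 → δ = (W + √(W² + 2kWh))/k
δ = (63.765 + √(4066 + 47002.2))/1.3856 = (63.765 + 225.98)/1.3856 = 209.12 mm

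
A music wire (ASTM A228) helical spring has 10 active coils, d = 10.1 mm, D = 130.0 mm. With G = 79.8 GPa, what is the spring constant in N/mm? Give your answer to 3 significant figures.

k = Gd⁴/(8D³N_a) = (79.8×10³ × 10.1⁴) / (8 × 130.0³ × 10)
  = 8.30402e+08 / 1.7576e+08 = 4.7246 N/mm

4.72 N/mm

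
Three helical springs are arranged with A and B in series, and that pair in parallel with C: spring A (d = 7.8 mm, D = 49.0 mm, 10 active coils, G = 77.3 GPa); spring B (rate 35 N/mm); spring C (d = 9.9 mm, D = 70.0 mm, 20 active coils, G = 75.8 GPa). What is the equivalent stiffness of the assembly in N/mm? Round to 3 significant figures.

29.5 N/mm

k_A = Gd⁴/(8D³N_a) = (77.3×10³)(7.8⁴)/(8·49.0³·10) = 30.4 N/mm
k_C = Gd⁴/(8D³N_a) = (75.8×10³)(9.9⁴)/(8·70.0³·20) = 13.268 N/mm
Springs A,B series: k_AB = 1/(1/30.4+1/35) = 16.269 N/mm; parallel with C: k_eq = 16.269+13.268 = 29.537 N/mm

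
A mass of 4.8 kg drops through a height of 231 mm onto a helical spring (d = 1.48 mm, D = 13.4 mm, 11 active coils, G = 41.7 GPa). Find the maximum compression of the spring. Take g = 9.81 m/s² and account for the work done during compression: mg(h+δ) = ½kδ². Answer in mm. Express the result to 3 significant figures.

210 mm

k = Gd⁴/(8D³N_a) = (41.7×10³)(1.48⁴)/(8·13.4³·11) = 0.9449 N/mm
W = mg = 4.8 × 9.81 = 47.088 N
½kδ² − Wδ − Wh = 0 → δ = (W + √(W² + 2kWh))/k
δ = (47.088 + √(2217.3 + 20556))/0.9449 = (47.088 + 150.91)/0.9449 = 209.54 mm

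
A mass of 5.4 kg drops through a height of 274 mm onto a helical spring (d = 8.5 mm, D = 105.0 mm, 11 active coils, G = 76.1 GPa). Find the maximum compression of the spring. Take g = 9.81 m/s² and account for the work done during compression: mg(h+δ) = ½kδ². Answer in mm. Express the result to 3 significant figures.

101 mm

k = Gd⁴/(8D³N_a) = (76.1×10³)(8.5⁴)/(8·105.0³·11) = 3.8995 N/mm
W = mg = 5.4 × 9.81 = 52.974 N
½kδ² − Wδ − Wh = 0 → δ = (W + √(W² + 2kWh))/k
δ = (52.974 + √(2806.2 + 113202))/3.8995 = (52.974 + 340.6)/3.8995 = 100.93 mm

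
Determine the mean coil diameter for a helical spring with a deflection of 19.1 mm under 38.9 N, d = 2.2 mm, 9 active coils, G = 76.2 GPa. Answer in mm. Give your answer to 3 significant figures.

Required rate k = F/δ = 38.9/19.1 = 2.0366 N/mm
D = (Gd⁴/(8N_a·k))^(1/3) = (76.2×10³·2.2⁴/(8·9·2.0366))^(1/3)
  = (12173)^(1/3) = 23.0038 mm

23.0 mm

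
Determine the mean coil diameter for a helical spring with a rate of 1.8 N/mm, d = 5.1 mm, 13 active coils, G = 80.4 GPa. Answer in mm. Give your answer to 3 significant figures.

D = (Gd⁴/(8N_a·k))^(1/3) = (80.4×10³·5.1⁴/(8·13·1.8))^(1/3)
  = (290557)^(1/3) = 66.2334 mm

66.2 mm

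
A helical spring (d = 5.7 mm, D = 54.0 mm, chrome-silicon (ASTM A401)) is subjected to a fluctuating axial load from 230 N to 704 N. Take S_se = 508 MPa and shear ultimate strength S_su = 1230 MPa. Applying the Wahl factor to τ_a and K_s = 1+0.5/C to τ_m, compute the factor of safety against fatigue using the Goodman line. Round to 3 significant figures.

C = D/d = 54.0/5.7 = 9.4737; K_W = (4C−1)/(4C−4)+0.615/C = 1.1534; K_s = 1+0.5/C = 1.0528
F_a = (F_max−F_min)/2 = 237 N; F_m = (F_max+F_min)/2 = 467 N
τ_a = K_W·8F_aD/(πd³) = 1.1534 × 175.98 = 202.98 MPa
τ_m = K_s·8F_mD/(πd³) = 1.0528 × 346.76 = 365.06 MPa
Goodman: 1/n_f = τ_a/S_se + τ_m/S_su = 202.98/508 + 365.06/1230 = 0.39956 + 0.29680 = 0.69636
n_f = 1/0.69636 = 1.436

1.44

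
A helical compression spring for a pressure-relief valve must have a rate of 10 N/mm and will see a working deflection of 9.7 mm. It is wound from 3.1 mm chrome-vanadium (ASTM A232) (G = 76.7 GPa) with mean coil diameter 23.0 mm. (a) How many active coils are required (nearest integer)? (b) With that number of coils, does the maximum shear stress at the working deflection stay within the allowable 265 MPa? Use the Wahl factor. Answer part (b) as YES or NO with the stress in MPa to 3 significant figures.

N_a = Gd⁴/(8D³k) = (76.7×10³)(3.1⁴)/(8·23.0³·10) = 7.277 → N_a = 7
Actual rate k = Gd⁴/(8D³·7) = 10.396 N/mm
Working load F = kδ = 10.396·9.7 = 100.84 N
C = 23.0/3.1 = 7.4194; K_W = (4C−1)/(4C−4)+0.615/C = 1.1997
τ_max = K_W·8FD/(πd³) = 1.1997·198.26 = 237.85 MPa
τ_max ≤ 265 MPa → acceptable

(a) 7 coils; (b) YES, τ_max = 238 MPa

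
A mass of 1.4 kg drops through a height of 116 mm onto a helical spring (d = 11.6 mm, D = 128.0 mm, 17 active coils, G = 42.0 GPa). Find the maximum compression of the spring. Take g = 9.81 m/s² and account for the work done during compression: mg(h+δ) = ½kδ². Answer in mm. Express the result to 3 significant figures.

k = Gd⁴/(8D³N_a) = (42.0×10³)(11.6⁴)/(8·128.0³·17) = 2.6663 N/mm
W = mg = 1.4 × 9.81 = 13.734 N
½kδ² − Wδ − Wh = 0 → δ = (W + √(W² + 2kWh))/k
δ = (13.734 + √(188.62 + 8495.67))/2.6663 = (13.734 + 93.19)/2.6663 = 40.102 mm

40.1 mm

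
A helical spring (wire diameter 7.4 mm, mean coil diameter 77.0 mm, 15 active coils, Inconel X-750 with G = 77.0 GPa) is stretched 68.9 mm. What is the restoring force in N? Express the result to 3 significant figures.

k = Gd⁴/(8D³N_a) = (77.0×10³)(7.4⁴)/(8·77.0³·15) = 4.2147 N/mm
F = k·δ = 4.2147 × 68.9 = 290.39 N

290 N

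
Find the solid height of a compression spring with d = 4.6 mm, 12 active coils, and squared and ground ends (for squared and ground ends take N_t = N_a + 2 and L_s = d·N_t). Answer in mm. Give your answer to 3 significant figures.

64.4 mm

squared and ground ends: N_t = N_a + 2 = 12 + 2 = 14
L_s = d·N_t = 4.6 × 14 = 64.4 mm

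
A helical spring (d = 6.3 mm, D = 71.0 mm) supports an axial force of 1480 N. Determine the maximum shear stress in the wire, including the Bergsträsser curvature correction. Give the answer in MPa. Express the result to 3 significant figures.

1200 MPa

Spring index C = D/d = 71.0/6.3 = 11.2698
K_B = (4C+2)/(4C−3) = 47.079/42.079 = 1.1188
τ₀ = 8FD/(πd³) = 8·1480·71.0/(π·6.3³) = 840640/785.55 = 1070.1 MPa
τ_max = K·τ₀ = 1.1188 × 1070.1 = 1197.3 MPa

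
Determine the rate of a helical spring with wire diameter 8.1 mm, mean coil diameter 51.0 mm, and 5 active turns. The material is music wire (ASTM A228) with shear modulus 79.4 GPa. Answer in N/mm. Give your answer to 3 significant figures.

k = Gd⁴/(8D³N_a) = (79.4×10³ × 8.1⁴) / (8 × 51.0³ × 5)
  = 3.41791e+08 / 5.30604e+06 = 64.415 N/mm

64.4 N/mm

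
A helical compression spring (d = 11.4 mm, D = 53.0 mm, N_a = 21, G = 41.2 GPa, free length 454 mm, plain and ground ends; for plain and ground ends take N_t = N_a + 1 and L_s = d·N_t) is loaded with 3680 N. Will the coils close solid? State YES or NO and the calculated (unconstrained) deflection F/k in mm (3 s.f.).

k = Gd⁴/(8D³N_a) = (41.2×10³)(11.4⁴)/(8·53.0³·21) = 27.821 N/mm
N_t = 22; L_s = 11.4·22 = 250.8 mm; δ_solid = L₀ − L_s = 454 − 250.8 = 203.2 mm
δ = F/k = 3680/27.821 = 132.27 mm
δ < δ_solid → spring does not go solid

NO, δ = 132 mm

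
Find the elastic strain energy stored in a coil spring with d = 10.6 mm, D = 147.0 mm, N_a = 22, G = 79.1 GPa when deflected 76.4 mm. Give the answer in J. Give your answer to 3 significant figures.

5.21 J

k = Gd⁴/(8D³N_a) = (79.1×10³)(10.6⁴)/(8·147.0³·22) = 1.7862 N/mm
U = ½kδ² = 0.5 × 1.7862 × 76.4² = 5213.1 N·mm = 5.2131 J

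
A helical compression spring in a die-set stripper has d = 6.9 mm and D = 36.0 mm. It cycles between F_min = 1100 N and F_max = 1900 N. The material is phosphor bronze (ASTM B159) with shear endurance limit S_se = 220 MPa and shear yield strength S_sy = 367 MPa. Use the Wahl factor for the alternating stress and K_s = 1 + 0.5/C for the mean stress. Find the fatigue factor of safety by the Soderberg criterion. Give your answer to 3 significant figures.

0.524

C = D/d = 36.0/6.9 = 5.2174; K_W = (4C−1)/(4C−4)+0.615/C = 1.2957; K_s = 1+0.5/C = 1.0958
F_a = (F_max−F_min)/2 = 400 N; F_m = (F_max+F_min)/2 = 1500 N
τ_a = K_W·8F_aD/(πd³) = 1.2957 × 111.62 = 144.63 MPa
τ_m = K_s·8F_mD/(πd³) = 1.0958 × 418.59 = 458.7 MPa
Soderberg: 1/n_f = τ_a/S_se + τ_m/S_sy = 144.63/220 + 458.7/367 = 0.65742 + 1.24987 = 1.9073
n_f = 1/1.9073 = 0.5243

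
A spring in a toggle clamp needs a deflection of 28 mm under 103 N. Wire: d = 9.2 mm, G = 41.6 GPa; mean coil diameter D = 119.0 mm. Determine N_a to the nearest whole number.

Required rate k = F/δ = 103/28 = 3.6786 N/mm
N_a = Gd⁴/(8D³k) = (41.6×10³ × 9.2⁴)/(8 × 119.0³ × 3.6786)
    = 2.98019e+08 / 4.95918e+07 = 6.009 → 6 coils

6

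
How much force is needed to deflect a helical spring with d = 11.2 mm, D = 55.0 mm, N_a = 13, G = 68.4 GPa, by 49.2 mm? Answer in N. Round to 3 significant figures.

k = Gd⁴/(8D³N_a) = (68.4×10³)(11.2⁴)/(8·55.0³·13) = 62.202 N/mm
F = k·δ = 62.202 × 49.2 = 3060.4 N

3060 N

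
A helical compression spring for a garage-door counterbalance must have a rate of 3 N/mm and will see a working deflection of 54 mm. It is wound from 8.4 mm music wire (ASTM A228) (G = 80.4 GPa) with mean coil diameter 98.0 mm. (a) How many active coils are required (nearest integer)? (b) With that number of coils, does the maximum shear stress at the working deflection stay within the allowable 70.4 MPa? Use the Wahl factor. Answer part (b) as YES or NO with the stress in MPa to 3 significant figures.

(a) 18 coils; (b) NO, τ_max = 75.4 MPa

N_a = Gd⁴/(8D³k) = (80.4×10³)(8.4⁴)/(8·98.0³·3) = 17.72 → N_a = 18
Actual rate k = Gd⁴/(8D³·18) = 2.9535 N/mm
Working load F = kδ = 2.9535·54 = 159.49 N
C = 98.0/8.4 = 11.6667; K_W = (4C−1)/(4C−4)+0.615/C = 1.1230
τ_max = K_W·8FD/(πd³) = 1.1230·67.151 = 75.413 MPa
τ_max > 70.4 MPa → exceeds allowable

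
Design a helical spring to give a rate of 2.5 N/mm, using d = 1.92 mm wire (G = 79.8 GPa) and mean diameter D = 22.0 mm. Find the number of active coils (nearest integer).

5

N_a = Gd⁴/(8D³k) = (79.8×10³ × 1.92⁴)/(8 × 22.0³ × 2.5)
    = 1.08445e+06 / 212960 = 5.092 → 5 coils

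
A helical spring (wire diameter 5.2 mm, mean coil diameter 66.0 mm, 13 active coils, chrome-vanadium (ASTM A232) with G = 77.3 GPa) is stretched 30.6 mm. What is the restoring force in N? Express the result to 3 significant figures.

57.8 N

k = Gd⁴/(8D³N_a) = (77.3×10³)(5.2⁴)/(8·66.0³·13) = 1.8903 N/mm
F = k·δ = 1.8903 × 30.6 = 57.843 N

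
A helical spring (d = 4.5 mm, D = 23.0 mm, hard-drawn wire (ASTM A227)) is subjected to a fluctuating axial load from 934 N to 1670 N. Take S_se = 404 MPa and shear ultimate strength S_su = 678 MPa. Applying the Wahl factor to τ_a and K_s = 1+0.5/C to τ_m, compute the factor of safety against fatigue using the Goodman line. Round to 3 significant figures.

0.472

C = D/d = 23.0/4.5 = 5.1111; K_W = (4C−1)/(4C−4)+0.615/C = 1.3028; K_s = 1+0.5/C = 1.0978
F_a = (F_max−F_min)/2 = 368 N; F_m = (F_max+F_min)/2 = 1302 N
τ_a = K_W·8F_aD/(πd³) = 1.3028 × 236.53 = 308.14 MPa
τ_m = K_s·8F_mD/(πd³) = 1.0978 × 836.84 = 918.7 MPa
Goodman: 1/n_f = τ_a/S_se + τ_m/S_su = 308.14/404 + 918.7/678 = 0.76271 + 1.35502 = 2.1177
n_f = 1/2.1177 = 0.4722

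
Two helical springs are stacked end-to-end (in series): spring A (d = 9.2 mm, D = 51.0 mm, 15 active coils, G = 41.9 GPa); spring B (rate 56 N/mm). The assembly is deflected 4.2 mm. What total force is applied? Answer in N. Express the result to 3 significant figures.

59.2 N

k_A = Gd⁴/(8D³N_a) = (41.9×10³)(9.2⁴)/(8·51.0³·15) = 18.857 N/mm
Series: 1/k_eq = 1/18.857 + 1/56 = 0.070888; k_eq = 14.107 N/mm
F = k_eq·δ = 14.107·4.2 = 59.249 N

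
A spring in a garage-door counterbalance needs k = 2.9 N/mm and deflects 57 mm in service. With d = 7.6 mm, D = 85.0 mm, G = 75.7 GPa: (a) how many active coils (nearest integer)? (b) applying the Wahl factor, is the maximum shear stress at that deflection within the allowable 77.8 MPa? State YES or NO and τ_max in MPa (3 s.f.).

(a) 18 coils; (b) NO, τ_max = 90.6 MPa

N_a = Gd⁴/(8D³k) = (75.7×10³)(7.6⁴)/(8·85.0³·2.9) = 17.73 → N_a = 18
Actual rate k = Gd⁴/(8D³·18) = 2.8558 N/mm
Working load F = kδ = 2.8558·57 = 162.78 N
C = 85.0/7.6 = 11.1842; K_W = (4C−1)/(4C−4)+0.615/C = 1.1286
τ_max = K_W·8FD/(πd³) = 1.1286·80.265 = 90.589 MPa
τ_max > 77.8 MPa → exceeds allowable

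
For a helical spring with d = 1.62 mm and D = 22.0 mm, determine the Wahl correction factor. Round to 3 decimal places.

C = D/d = 22.0/1.62 = 13.5802
K_W = (4C−1)/(4C−4) + 0.615/C = 53.321/50.321 + 0.0453 = 1.1049

1.105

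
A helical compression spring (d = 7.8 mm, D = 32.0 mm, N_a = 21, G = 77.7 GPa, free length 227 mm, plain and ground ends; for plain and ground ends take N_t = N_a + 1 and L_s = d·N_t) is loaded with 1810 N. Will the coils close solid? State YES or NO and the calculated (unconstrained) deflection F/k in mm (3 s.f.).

NO, δ = 34.6 mm

k = Gd⁴/(8D³N_a) = (77.7×10³)(7.8⁴)/(8·32.0³·21) = 52.244 N/mm
N_t = 22; L_s = 7.8·22 = 171.6 mm; δ_solid = L₀ − L_s = 227 − 171.6 = 55.4 mm
δ = F/k = 1810/52.244 = 34.645 mm
δ < δ_solid → spring does not go solid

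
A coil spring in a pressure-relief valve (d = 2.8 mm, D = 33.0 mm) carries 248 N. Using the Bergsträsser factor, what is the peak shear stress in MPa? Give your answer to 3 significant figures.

Spring index C = D/d = 33.0/2.8 = 11.7857
K_B = (4C+2)/(4C−3) = 49.143/44.143 = 1.1133
τ₀ = 8FD/(πd³) = 8·248·33.0/(π·2.8³) = 65472/68.964 = 949.36 MPa
τ_max = K·τ₀ = 1.1133 × 949.36 = 1056.9 MPa

1060 MPa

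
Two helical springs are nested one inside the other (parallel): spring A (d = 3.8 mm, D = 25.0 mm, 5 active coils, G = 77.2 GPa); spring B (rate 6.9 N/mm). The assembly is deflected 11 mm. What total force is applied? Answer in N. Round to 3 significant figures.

k_A = Gd⁴/(8D³N_a) = (77.2×10³)(3.8⁴)/(8·25.0³·5) = 25.756 N/mm
Parallel: k_eq = 25.756 + 6.9 = 32.656 N/mm
F = k_eq·δ = 32.656·11 = 359.21 N

359 N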